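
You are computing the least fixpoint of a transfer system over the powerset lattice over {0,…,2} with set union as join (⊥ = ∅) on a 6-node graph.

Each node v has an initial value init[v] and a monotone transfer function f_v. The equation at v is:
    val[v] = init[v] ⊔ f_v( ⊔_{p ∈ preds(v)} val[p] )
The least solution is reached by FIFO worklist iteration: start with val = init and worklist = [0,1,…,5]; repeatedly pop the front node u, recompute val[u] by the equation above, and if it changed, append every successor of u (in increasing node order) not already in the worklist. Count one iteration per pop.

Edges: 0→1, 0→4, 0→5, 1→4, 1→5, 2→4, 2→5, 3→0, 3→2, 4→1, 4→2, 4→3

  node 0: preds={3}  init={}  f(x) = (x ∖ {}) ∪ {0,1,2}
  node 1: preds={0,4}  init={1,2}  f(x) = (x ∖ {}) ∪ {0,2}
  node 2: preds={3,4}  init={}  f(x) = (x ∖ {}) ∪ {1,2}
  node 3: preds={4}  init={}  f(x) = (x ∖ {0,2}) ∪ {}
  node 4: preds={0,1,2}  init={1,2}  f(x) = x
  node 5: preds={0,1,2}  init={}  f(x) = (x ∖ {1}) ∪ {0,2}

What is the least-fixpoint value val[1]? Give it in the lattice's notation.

{0,1,2}

Trace (12 dequeues):
  [1] u=0 | in {} | out {0,1,2} | prev {} | push {}
  [2] u=1 | in {0,1,2} | out {0,1,2} | prev {1,2} | push {}
  [3] u=2 | in {1,2} | out {1,2} | prev {} | push {}
  [4] u=3 | in {1,2} | out {1} | prev {} | push {0,2}
  [5] u=4 | in {0,1,2} | out {0,1,2} | prev {1,2} | push {1,3}
  [6] u=5 | in {0,1,2} | out {0,2} | prev {} | push {}
  [7] u=0 | in {1} | out {0,1,2} | ==
  [8] u=2 | in {0,1,2} | out {0,1,2} | prev {1,2} | push {4,5}
  [9] u=1 | in {0,1,2} | out {0,1,2} | ==
  [10] u=3 | in {0,1,2} | out {1} | ==
  [11] u=4 | in {0,1,2} | out {0,1,2} | ==
  [12] u=5 | in {0,1,2} | out {0,2} | ==

Converged values:
  [0] {0,1,2}
  [1] {0,1,2}
  [2] {0,1,2}
  [3] {1}
  [4] {0,1,2}
  [5] {0,2}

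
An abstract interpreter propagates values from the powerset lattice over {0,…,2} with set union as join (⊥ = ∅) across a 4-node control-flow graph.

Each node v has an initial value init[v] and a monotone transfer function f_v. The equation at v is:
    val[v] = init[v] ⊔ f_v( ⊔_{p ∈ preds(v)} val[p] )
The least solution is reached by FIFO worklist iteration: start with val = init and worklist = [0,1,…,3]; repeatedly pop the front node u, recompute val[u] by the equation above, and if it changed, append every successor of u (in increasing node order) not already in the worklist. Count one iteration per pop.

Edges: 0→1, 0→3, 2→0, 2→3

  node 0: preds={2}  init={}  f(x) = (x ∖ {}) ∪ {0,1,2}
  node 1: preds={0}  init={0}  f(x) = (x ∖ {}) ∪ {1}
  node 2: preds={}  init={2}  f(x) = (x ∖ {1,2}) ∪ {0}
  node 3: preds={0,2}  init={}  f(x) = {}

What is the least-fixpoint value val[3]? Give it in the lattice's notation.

{}

Worklist (5 pops):
  #1 pop 0: in={2} → {0,1,2} (was {}); enqueue []
  #2 pop 1: in={0,1,2} → {0,1,2} (was {0}); enqueue []
  #3 pop 2: in={} → {0,2} (was {2}); enqueue [0]
  #4 pop 3: in={0,1,2} → {} (no change)
  #5 pop 0: in={0,2} → {0,1,2} (no change)

Fixpoint:
  val[0] = {0,1,2}
  val[1] = {0,1,2}
  val[2] = {0,2}
  val[3] = {}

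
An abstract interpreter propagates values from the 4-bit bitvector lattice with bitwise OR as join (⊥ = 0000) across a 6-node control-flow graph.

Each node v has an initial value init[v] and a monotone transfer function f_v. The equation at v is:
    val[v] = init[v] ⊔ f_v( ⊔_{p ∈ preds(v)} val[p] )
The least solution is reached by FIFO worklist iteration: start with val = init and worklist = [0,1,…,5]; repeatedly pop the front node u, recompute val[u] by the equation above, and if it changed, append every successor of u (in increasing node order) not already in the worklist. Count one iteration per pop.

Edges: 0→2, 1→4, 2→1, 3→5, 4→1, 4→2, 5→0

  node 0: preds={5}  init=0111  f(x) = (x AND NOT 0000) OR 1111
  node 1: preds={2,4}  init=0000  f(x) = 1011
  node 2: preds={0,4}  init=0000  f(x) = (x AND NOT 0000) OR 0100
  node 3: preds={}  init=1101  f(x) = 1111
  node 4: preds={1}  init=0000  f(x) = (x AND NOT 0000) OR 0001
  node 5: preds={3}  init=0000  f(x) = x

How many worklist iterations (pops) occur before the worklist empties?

9

Iteration log — 9 steps:
  step 1. node 0  ⊔preds=0000  new=1111  old=0111  +wl: 
  step 2. node 1  ⊔preds=0000  new=1011  old=0000  +wl: 
  step 3. node 2  ⊔preds=1111  new=1111  old=0000  +wl: 1
  step 4. node 3  ⊔preds=0000  new=1111  old=1101  +wl: 
  step 5. node 4  ⊔preds=1011  new=1011  old=0000  +wl: 2
  step 6. node 5  ⊔preds=1111  new=1111  old=0000  +wl: 0
  step 7. node 1  ⊔preds=1111  new=1011  stable
  step 8. node 2  ⊔preds=1111  new=1111  stable
  step 9. node 0  ⊔preds=1111  new=1111  stable

Least fixpoint reached:
  node 0: 1111
  node 1: 1011
  node 2: 1111
  node 3: 1111
  node 4: 1011
  node 5: 1111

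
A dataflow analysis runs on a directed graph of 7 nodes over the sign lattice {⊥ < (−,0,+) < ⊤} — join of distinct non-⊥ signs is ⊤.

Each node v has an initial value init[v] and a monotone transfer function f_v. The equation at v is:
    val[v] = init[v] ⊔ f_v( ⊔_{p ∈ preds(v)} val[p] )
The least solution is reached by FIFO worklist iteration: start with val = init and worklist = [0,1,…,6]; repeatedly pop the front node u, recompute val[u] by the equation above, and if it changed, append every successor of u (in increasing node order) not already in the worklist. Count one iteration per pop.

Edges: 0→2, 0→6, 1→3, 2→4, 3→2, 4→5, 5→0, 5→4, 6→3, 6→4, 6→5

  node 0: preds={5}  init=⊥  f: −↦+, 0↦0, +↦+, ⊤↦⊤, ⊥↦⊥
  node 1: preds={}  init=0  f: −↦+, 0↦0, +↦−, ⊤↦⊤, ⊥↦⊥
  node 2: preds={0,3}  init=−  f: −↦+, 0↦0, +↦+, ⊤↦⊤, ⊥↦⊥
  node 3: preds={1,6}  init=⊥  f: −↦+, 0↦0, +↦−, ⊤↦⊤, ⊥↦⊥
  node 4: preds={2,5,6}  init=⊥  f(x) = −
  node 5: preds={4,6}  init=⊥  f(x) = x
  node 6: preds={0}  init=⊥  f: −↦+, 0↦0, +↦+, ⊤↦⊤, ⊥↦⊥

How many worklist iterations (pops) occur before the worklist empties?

23

Trace (23 dequeues):
  [1] u=0 | in ⊥ | out ⊥ | ==
  [2] u=1 | in ⊥ | out 0 | ==
  [3] u=2 | in ⊥ | out − | ==
  [4] u=3 | in 0 | out 0 | prev ⊥ | push {2}
  [5] u=4 | in − | out − | prev ⊥ | push {}
  [6] u=5 | in − | out − | prev ⊥ | push {0,4}
  [7] u=6 | in ⊥ | out ⊥ | ==
  [8] u=2 | in 0 | out ⊤ | prev − | push {}
  [9] u=0 | in − | out + | prev ⊥ | push {2,6}
  [10] u=4 | in ⊤ | out − | ==
  [11] u=2 | in ⊤ | out ⊤ | ==
  [12] u=6 | in + | out + | prev ⊥ | push {3,4,5}
  [13] u=3 | in ⊤ | out ⊤ | prev 0 | push {2}
  [14] u=4 | in ⊤ | out − | ==
  [15] u=5 | in ⊤ | out ⊤ | prev − | push {0,4}
  [16] u=2 | in ⊤ | out ⊤ | ==
  [17] u=0 | in ⊤ | out ⊤ | prev + | push {2,6}
  [18] u=4 | in ⊤ | out − | ==
  [19] u=2 | in ⊤ | out ⊤ | ==
  [20] u=6 | in ⊤ | out ⊤ | prev + | push {3,4,5}
  [21] u=3 | in ⊤ | out ⊤ | ==
  [22] u=4 | in ⊤ | out − | ==
  [23] u=5 | in ⊤ | out ⊤ | ==

Converged values:
  [0] ⊤
  [1] 0
  [2] ⊤
  [3] ⊤
  [4] −
  [5] ⊤
  [6] ⊤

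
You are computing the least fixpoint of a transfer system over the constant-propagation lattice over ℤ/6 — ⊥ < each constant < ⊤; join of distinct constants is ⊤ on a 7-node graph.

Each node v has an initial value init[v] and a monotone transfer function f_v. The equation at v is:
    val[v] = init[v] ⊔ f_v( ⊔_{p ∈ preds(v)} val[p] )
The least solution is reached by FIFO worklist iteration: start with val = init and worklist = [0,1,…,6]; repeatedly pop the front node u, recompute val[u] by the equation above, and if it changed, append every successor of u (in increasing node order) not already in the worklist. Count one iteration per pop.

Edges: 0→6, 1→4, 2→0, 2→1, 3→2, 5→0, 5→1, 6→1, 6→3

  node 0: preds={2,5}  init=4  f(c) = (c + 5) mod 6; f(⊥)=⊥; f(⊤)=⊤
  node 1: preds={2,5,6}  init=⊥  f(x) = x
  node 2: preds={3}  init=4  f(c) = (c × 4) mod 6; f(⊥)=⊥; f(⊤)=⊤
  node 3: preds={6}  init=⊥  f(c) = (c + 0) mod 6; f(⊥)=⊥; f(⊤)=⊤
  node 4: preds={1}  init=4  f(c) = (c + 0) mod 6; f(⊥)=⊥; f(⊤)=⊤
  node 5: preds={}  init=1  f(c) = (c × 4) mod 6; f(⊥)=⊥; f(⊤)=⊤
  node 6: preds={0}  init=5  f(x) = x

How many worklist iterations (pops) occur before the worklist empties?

12

Trace (12 dequeues):
  [1] u=0 | in ⊤ | out ⊤ | prev 4 | push {}
  [2] u=1 | in ⊤ | out ⊤ | prev ⊥ | push {}
  [3] u=2 | in ⊥ | out 4 | ==
  [4] u=3 | in 5 | out 5 | prev ⊥ | push {2}
  [5] u=4 | in ⊤ | out ⊤ | prev 4 | push {}
  [6] u=5 | in ⊥ | out 1 | ==
  [7] u=6 | in ⊤ | out ⊤ | prev 5 | push {1,3}
  [8] u=2 | in 5 | out ⊤ | prev 4 | push {0}
  [9] u=1 | in ⊤ | out ⊤ | ==
  [10] u=3 | in ⊤ | out ⊤ | prev 5 | push {2}
  [11] u=0 | in ⊤ | out ⊤ | ==
  [12] u=2 | in ⊤ | out ⊤ | ==

Converged values:
  [0] ⊤
  [1] ⊤
  [2] ⊤
  [3] ⊤
  [4] ⊤
  [5] 1
  [6] ⊤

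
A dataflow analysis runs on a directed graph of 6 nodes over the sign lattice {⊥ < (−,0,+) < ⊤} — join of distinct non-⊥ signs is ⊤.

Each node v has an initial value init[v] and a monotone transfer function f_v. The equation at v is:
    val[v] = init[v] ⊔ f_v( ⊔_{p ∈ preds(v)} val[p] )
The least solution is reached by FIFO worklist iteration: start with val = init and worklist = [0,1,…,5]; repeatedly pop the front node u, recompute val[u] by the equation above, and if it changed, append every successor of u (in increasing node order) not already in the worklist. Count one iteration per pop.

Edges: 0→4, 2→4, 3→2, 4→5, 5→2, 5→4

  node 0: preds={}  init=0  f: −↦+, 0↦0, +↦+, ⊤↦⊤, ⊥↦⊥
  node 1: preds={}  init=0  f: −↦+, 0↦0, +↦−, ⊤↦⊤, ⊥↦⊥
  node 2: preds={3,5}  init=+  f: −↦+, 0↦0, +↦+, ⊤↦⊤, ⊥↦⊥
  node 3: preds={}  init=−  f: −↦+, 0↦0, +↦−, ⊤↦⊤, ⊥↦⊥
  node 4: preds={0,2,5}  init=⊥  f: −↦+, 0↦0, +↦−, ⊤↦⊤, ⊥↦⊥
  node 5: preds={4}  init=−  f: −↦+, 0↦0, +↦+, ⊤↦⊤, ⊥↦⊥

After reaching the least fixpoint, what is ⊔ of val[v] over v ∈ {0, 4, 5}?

⊤

Trace (8 dequeues):
  [1] u=0 | in ⊥ | out 0 | ==
  [2] u=1 | in ⊥ | out 0 | ==
  [3] u=2 | in − | out + | ==
  [4] u=3 | in ⊥ | out − | ==
  [5] u=4 | in ⊤ | out ⊤ | prev ⊥ | push {}
  [6] u=5 | in ⊤ | out ⊤ | prev − | push {2,4}
  [7] u=2 | in ⊤ | out ⊤ | prev + | push {}
  [8] u=4 | in ⊤ | out ⊤ | ==

Converged values:
  [0] 0
  [1] 0
  [2] ⊤
  [3] −
  [4] ⊤
  [5] ⊤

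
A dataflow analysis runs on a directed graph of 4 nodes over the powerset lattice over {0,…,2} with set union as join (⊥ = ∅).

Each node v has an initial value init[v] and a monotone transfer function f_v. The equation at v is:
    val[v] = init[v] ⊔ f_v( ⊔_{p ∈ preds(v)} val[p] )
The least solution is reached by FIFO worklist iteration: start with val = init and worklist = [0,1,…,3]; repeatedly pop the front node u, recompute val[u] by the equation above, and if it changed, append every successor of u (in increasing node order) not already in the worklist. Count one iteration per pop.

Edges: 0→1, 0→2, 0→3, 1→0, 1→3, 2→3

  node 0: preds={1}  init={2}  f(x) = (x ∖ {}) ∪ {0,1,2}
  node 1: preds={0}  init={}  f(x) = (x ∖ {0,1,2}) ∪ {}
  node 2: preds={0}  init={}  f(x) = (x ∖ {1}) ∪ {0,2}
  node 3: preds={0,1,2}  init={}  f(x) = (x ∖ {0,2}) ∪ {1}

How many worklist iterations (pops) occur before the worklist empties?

4

Trace (4 dequeues):
  [1] u=0 | in {} | out {0,1,2} | prev {2} | push {}
  [2] u=1 | in {0,1,2} | out {} | ==
  [3] u=2 | in {0,1,2} | out {0,2} | prev {} | push {}
  [4] u=3 | in {0,1,2} | out {1} | prev {} | push {}

Converged values:
  [0] {0,1,2}
  [1] {}
  [2] {0,2}
  [3] {1}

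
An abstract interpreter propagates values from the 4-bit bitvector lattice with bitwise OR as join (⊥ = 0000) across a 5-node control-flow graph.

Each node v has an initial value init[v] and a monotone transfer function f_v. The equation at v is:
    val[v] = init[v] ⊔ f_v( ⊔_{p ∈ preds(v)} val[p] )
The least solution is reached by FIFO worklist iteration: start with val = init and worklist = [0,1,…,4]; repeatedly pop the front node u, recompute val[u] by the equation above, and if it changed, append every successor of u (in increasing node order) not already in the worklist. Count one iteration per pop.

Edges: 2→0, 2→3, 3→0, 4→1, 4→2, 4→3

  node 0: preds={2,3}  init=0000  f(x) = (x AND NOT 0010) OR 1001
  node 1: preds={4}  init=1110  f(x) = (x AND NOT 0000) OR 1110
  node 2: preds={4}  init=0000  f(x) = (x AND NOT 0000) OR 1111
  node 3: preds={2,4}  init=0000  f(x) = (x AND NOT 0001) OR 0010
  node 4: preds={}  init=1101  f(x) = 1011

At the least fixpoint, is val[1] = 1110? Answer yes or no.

no

Trace (9 dequeues):
  [1] u=0 | in 0000 | out 1001 | prev 0000 | push {}
  [2] u=1 | in 1101 | out 1111 | prev 1110 | push {}
  [3] u=2 | in 1101 | out 1111 | prev 0000 | push {0}
  [4] u=3 | in 1111 | out 1110 | prev 0000 | push {}
  [5] u=4 | in 0000 | out 1111 | prev 1101 | push {1,2,3}
  [6] u=0 | in 1111 | out 1101 | prev 1001 | push {}
  [7] u=1 | in 1111 | out 1111 | ==
  [8] u=2 | in 1111 | out 1111 | ==
  [9] u=3 | in 1111 | out 1110 | ==

Converged values:
  [0] 1101
  [1] 1111
  [2] 1111
  [3] 1110
  [4] 1111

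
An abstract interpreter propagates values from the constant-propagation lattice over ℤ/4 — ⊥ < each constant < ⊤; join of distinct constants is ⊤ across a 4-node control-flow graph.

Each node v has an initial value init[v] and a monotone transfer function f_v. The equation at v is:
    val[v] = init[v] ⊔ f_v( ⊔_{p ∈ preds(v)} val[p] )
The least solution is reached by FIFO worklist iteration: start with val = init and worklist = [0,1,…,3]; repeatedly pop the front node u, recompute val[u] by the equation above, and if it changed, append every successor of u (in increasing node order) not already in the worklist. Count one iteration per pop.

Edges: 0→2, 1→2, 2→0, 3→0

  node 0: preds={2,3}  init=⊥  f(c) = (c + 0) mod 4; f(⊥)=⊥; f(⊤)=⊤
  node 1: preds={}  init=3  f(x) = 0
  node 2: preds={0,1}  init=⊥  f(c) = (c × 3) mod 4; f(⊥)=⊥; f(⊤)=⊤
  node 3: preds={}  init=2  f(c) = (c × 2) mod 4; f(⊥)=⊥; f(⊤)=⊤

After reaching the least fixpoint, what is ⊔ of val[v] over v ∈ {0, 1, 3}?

⊤

Worklist (6 pops):
  #1 pop 0: in=2 → 2 (was ⊥); enqueue []
  #2 pop 1: in=⊥ → ⊤ (was 3); enqueue []
  #3 pop 2: in=⊤ → ⊤ (was ⊥); enqueue [0]
  #4 pop 3: in=⊥ → 2 (no change)
  #5 pop 0: in=⊤ → ⊤ (was 2); enqueue [2]
  #6 pop 2: in=⊤ → ⊤ (no change)

Fixpoint:
  val[0] = ⊤
  val[1] = ⊤
  val[2] = ⊤
  val[3] = 2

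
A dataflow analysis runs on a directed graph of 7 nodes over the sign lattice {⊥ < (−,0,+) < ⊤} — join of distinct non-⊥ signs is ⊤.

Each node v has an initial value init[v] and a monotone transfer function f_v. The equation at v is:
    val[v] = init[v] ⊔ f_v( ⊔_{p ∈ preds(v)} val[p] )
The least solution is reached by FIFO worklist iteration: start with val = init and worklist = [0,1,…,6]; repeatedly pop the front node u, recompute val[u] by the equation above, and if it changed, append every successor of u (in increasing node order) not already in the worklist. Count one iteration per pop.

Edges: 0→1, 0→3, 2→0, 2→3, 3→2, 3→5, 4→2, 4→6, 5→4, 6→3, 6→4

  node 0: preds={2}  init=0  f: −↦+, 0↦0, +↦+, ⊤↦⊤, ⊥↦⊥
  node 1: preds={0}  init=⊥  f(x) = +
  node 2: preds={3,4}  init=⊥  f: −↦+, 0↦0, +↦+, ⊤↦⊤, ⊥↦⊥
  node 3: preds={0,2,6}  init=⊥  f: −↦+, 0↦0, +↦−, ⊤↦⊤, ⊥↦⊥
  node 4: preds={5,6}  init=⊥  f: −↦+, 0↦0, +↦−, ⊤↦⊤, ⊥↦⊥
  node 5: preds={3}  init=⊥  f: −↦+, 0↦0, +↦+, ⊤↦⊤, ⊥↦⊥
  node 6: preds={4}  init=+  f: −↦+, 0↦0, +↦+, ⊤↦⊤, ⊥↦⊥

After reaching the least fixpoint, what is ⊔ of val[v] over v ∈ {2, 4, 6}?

Trace (16 dequeues):
  [1] u=0 | in ⊥ | out 0 | ==
  [2] u=1 | in 0 | out + | prev ⊥ | push {}
  [3] u=2 | in ⊥ | out ⊥ | ==
  [4] u=3 | in ⊤ | out ⊤ | prev ⊥ | push {2}
  [5] u=4 | in + | out − | prev ⊥ | push {}
  [6] u=5 | in ⊤ | out ⊤ | prev ⊥ | push {4}
  [7] u=6 | in − | out + | ==
  [8] u=2 | in ⊤ | out ⊤ | prev ⊥ | push {0,3}
  [9] u=4 | in ⊤ | out ⊤ | prev − | push {2,6}
  [10] u=0 | in ⊤ | out ⊤ | prev 0 | push {1}
  [11] u=3 | in ⊤ | out ⊤ | ==
  [12] u=2 | in ⊤ | out ⊤ | ==
  [13] u=6 | in ⊤ | out ⊤ | prev + | push {3,4}
  [14] u=1 | in ⊤ | out + | ==
  [15] u=3 | in ⊤ | out ⊤ | ==
  [16] u=4 | in ⊤ | out ⊤ | ==

Converged values:
  [0] ⊤
  [1] +
  [2] ⊤
  [3] ⊤
  [4] ⊤
  [5] ⊤
  [6] ⊤

⊤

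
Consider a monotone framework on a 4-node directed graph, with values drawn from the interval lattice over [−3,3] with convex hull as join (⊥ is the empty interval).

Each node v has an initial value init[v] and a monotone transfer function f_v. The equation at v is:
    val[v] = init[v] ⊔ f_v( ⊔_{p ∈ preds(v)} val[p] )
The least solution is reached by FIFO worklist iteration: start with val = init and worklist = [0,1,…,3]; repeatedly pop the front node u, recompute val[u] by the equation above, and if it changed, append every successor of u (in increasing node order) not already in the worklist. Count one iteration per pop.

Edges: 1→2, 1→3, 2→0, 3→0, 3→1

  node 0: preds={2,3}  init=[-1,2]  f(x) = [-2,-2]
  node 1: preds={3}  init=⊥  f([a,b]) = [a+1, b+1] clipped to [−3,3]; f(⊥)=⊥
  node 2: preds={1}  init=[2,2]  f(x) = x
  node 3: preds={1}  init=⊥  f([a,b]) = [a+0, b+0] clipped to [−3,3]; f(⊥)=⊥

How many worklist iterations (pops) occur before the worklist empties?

4

Worklist (4 pops):
  #1 pop 0: in=[2,2] → [-2,2] (was [-1,2]); enqueue []
  #2 pop 1: in=⊥ → ⊥ (no change)
  #3 pop 2: in=⊥ → [2,2] (no change)
  #4 pop 3: in=⊥ → ⊥ (no change)

Fixpoint:
  val[0] = [-2,2]
  val[1] = ⊥
  val[2] = [2,2]
  val[3] = ⊥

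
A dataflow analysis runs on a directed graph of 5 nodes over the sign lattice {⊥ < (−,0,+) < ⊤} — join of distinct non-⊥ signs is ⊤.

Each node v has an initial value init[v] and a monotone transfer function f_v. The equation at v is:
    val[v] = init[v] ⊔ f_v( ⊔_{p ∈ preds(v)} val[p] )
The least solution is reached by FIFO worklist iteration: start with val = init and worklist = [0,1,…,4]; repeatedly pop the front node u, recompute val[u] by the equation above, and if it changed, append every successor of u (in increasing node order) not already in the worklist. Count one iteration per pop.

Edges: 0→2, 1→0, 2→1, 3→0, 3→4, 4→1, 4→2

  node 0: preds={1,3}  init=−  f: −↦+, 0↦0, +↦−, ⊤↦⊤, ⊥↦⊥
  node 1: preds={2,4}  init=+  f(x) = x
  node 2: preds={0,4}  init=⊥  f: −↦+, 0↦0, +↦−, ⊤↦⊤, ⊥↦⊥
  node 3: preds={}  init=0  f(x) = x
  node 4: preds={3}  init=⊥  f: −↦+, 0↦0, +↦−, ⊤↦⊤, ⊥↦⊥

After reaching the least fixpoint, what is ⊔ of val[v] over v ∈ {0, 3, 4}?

Worklist (8 pops):
  #1 pop 0: in=⊤ → ⊤ (was −); enqueue []
  #2 pop 1: in=⊥ → + (no change)
  #3 pop 2: in=⊤ → ⊤ (was ⊥); enqueue [1]
  #4 pop 3: in=⊥ → 0 (no change)
  #5 pop 4: in=0 → 0 (was ⊥); enqueue [2]
  #6 pop 1: in=⊤ → ⊤ (was +); enqueue [0]
  #7 pop 2: in=⊤ → ⊤ (no change)
  #8 pop 0: in=⊤ → ⊤ (no change)

Fixpoint:
  val[0] = ⊤
  val[1] = ⊤
  val[2] = ⊤
  val[3] = 0
  val[4] = 0

⊤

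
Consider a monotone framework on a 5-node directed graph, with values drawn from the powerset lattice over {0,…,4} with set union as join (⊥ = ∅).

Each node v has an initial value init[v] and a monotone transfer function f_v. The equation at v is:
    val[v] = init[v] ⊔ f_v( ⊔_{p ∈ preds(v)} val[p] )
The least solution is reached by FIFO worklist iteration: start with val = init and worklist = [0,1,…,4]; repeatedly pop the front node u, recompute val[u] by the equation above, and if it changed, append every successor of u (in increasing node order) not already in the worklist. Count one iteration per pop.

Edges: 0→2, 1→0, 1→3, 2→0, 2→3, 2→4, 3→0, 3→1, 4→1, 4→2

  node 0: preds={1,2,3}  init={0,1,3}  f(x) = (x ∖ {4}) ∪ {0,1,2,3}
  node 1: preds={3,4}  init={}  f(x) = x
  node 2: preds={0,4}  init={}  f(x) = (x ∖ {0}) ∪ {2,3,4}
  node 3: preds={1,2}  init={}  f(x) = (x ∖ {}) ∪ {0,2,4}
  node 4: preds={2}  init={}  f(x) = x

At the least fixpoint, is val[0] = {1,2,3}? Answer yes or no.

no

Iteration log — 10 steps:
  step 1. node 0  ⊔preds={}  new={0,1,2,3}  old={0,1,3}  +wl: 
  step 2. node 1  ⊔preds={}  new={}  stable
  step 3. node 2  ⊔preds={0,1,2,3}  new={1,2,3,4}  old={}  +wl: 0
  step 4. node 3  ⊔preds={1,2,3,4}  new={0,1,2,3,4}  old={}  +wl: 1
  step 5. node 4  ⊔preds={1,2,3,4}  new={1,2,3,4}  old={}  +wl: 2
  step 6. node 0  ⊔preds={0,1,2,3,4}  new={0,1,2,3}  stable
  step 7. node 1  ⊔preds={0,1,2,3,4}  new={0,1,2,3,4}  old={}  +wl: 0,3
  step 8. node 2  ⊔preds={0,1,2,3,4}  new={1,2,3,4}  stable
  step 9. node 0  ⊔preds={0,1,2,3,4}  new={0,1,2,3}  stable
  step 10. node 3  ⊔preds={0,1,2,3,4}  new={0,1,2,3,4}  stable

Least fixpoint reached:
  node 0: {0,1,2,3}
  node 1: {0,1,2,3,4}
  node 2: {1,2,3,4}
  node 3: {0,1,2,3,4}
  node 4: {1,2,3,4}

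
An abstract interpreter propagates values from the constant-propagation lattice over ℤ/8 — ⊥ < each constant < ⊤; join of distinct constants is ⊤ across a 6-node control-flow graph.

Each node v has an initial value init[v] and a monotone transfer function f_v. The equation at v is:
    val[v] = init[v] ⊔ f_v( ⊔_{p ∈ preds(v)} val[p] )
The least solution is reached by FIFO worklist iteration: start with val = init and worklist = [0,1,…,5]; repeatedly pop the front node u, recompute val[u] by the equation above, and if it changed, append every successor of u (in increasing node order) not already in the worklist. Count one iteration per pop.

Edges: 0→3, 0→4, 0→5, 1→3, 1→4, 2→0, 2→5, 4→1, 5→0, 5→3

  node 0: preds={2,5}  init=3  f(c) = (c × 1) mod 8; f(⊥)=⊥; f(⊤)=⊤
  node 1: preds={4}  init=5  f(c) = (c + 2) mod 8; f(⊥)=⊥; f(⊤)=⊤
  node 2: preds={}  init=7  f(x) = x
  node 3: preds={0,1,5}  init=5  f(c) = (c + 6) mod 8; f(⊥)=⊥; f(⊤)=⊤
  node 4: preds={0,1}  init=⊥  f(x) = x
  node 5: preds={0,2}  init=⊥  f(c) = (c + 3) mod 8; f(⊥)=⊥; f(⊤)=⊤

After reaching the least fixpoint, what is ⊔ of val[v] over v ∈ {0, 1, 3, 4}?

⊤

Trace (10 dequeues):
  [1] u=0 | in 7 | out ⊤ | prev 3 | push {}
  [2] u=1 | in ⊥ | out 5 | ==
  [3] u=2 | in ⊥ | out 7 | ==
  [4] u=3 | in ⊤ | out ⊤ | prev 5 | push {}
  [5] u=4 | in ⊤ | out ⊤ | prev ⊥ | push {1}
  [6] u=5 | in ⊤ | out ⊤ | prev ⊥ | push {0,3}
  [7] u=1 | in ⊤ | out ⊤ | prev 5 | push {4}
  [8] u=0 | in ⊤ | out ⊤ | ==
  [9] u=3 | in ⊤ | out ⊤ | ==
  [10] u=4 | in ⊤ | out ⊤ | ==

Converged values:
  [0] ⊤
  [1] ⊤
  [2] 7
  [3] ⊤
  [4] ⊤
  [5] ⊤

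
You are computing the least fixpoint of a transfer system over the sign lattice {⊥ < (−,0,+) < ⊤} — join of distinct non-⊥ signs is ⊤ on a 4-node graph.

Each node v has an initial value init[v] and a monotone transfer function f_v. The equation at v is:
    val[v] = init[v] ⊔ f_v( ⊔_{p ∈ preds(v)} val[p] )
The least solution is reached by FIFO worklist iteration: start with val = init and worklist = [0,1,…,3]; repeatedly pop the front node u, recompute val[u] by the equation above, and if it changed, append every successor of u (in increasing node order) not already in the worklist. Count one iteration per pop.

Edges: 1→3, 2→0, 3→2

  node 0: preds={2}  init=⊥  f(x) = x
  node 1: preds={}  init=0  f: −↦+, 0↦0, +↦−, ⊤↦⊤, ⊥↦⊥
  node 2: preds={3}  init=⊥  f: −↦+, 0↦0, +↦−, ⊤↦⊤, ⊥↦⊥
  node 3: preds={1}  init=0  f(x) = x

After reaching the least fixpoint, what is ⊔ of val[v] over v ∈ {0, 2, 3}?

Iteration log — 5 steps:
  step 1. node 0  ⊔preds=⊥  new=⊥  stable
  step 2. node 1  ⊔preds=⊥  new=0  stable
  step 3. node 2  ⊔preds=0  new=0  old=⊥  +wl: 0
  step 4. node 3  ⊔preds=0  new=0  stable
  step 5. node 0  ⊔preds=0  new=0  old=⊥  +wl: 

Least fixpoint reached:
  node 0: 0
  node 1: 0
  node 2: 0
  node 3: 0

0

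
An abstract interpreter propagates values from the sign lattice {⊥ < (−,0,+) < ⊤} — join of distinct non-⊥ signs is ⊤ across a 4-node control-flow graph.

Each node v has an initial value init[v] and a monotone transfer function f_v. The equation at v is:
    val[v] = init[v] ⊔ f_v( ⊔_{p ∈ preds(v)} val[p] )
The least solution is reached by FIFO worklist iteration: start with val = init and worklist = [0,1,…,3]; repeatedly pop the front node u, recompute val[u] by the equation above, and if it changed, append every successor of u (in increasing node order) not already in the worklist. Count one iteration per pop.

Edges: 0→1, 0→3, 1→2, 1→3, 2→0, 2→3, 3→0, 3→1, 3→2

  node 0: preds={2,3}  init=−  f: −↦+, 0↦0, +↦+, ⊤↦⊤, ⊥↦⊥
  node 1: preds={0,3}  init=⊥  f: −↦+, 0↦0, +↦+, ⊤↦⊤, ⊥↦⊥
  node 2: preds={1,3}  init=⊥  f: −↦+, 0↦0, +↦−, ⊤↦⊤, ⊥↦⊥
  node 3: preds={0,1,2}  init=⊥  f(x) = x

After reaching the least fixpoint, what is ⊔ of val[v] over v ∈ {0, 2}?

⊤

Worklist (9 pops):
  #1 pop 0: in=⊥ → − (no change)
  #2 pop 1: in=− → + (was ⊥); enqueue []
  #3 pop 2: in=+ → − (was ⊥); enqueue [0]
  #4 pop 3: in=⊤ → ⊤ (was ⊥); enqueue [1,2]
  #5 pop 0: in=⊤ → ⊤ (was −); enqueue [3]
  #6 pop 1: in=⊤ → ⊤ (was +); enqueue []
  #7 pop 2: in=⊤ → ⊤ (was −); enqueue [0]
  #8 pop 3: in=⊤ → ⊤ (no change)
  #9 pop 0: in=⊤ → ⊤ (no change)

Fixpoint:
  val[0] = ⊤
  val[1] = ⊤
  val[2] = ⊤
  val[3] = ⊤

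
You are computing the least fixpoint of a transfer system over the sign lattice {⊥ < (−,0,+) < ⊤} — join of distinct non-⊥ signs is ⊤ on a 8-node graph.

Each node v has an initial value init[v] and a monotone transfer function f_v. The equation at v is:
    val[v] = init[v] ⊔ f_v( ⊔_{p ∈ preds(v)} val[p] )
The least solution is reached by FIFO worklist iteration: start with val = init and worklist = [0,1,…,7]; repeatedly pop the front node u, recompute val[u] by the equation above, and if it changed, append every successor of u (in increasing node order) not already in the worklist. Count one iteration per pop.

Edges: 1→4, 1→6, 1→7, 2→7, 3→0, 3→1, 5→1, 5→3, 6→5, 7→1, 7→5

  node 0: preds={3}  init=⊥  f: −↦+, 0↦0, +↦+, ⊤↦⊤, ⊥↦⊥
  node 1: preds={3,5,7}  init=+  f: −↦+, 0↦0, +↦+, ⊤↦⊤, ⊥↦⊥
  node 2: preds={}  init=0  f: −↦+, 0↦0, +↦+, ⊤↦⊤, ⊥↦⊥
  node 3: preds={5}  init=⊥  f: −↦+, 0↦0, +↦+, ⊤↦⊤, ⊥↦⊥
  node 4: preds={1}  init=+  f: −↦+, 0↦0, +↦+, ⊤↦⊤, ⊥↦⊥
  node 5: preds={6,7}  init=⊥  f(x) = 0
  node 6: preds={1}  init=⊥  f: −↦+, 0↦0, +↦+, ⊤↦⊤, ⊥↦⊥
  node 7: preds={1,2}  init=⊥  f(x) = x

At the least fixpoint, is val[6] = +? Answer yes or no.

no

Trace (17 dequeues):
  [1] u=0 | in ⊥ | out ⊥ | ==
  [2] u=1 | in ⊥ | out + | ==
  [3] u=2 | in ⊥ | out 0 | ==
  [4] u=3 | in ⊥ | out ⊥ | ==
  [5] u=4 | in + | out + | ==
  [6] u=5 | in ⊥ | out 0 | prev ⊥ | push {1,3}
  [7] u=6 | in + | out + | prev ⊥ | push {5}
  [8] u=7 | in ⊤ | out ⊤ | prev ⊥ | push {}
  [9] u=1 | in ⊤ | out ⊤ | prev + | push {4,6,7}
  [10] u=3 | in 0 | out 0 | prev ⊥ | push {0,1}
  [11] u=5 | in ⊤ | out 0 | ==
  [12] u=4 | in ⊤ | out ⊤ | prev + | push {}
  [13] u=6 | in ⊤ | out ⊤ | prev + | push {5}
  [14] u=7 | in ⊤ | out ⊤ | ==
  [15] u=0 | in 0 | out 0 | prev ⊥ | push {}
  [16] u=1 | in ⊤ | out ⊤ | ==
  [17] u=5 | in ⊤ | out 0 | ==

Converged values:
  [0] 0
  [1] ⊤
  [2] 0
  [3] 0
  [4] ⊤
  [5] 0
  [6] ⊤
  [7] ⊤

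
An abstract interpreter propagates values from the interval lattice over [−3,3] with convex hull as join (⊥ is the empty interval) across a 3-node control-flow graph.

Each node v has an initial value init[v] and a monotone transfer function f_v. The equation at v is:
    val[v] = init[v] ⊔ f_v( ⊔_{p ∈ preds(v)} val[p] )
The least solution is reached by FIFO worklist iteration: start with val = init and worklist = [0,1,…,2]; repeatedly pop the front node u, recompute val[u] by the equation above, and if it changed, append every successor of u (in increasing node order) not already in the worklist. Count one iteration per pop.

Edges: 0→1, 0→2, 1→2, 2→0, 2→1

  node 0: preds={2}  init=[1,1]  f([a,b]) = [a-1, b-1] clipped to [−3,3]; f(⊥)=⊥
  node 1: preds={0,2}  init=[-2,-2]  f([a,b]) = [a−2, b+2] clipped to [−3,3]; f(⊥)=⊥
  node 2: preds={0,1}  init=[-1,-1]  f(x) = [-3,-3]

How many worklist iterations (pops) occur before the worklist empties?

Iteration log — 6 steps:
  step 1. node 0  ⊔preds=[-1,-1]  new=[-2,1]  old=[1,1]  +wl: 
  step 2. node 1  ⊔preds=[-2,1]  new=[-3,3]  old=[-2,-2]  +wl: 
  step 3. node 2  ⊔preds=[-3,3]  new=[-3,-1]  old=[-1,-1]  +wl: 0,1
  step 4. node 0  ⊔preds=[-3,-1]  new=[-3,1]  old=[-2,1]  +wl: 2
  step 5. node 1  ⊔preds=[-3,1]  new=[-3,3]  stable
  step 6. node 2  ⊔preds=[-3,3]  new=[-3,-1]  stable

Least fixpoint reached:
  node 0: [-3,1]
  node 1: [-3,3]
  node 2: [-3,-1]

6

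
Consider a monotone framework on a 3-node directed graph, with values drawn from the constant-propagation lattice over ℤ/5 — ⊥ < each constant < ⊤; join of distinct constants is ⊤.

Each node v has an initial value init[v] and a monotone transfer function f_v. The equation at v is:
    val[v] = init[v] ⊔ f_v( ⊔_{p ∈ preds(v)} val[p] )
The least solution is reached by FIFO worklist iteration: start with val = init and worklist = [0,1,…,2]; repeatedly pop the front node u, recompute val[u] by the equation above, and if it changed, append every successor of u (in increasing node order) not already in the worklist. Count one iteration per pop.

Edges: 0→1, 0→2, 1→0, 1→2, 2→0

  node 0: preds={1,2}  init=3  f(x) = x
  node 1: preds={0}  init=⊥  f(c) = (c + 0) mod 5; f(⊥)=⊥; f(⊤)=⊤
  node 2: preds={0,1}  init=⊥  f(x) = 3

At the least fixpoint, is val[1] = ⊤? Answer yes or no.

Worklist (4 pops):
  #1 pop 0: in=⊥ → 3 (no change)
  #2 pop 1: in=3 → 3 (was ⊥); enqueue [0]
  #3 pop 2: in=3 → 3 (was ⊥); enqueue []
  #4 pop 0: in=3 → 3 (no change)

Fixpoint:
  val[0] = 3
  val[1] = 3
  val[2] = 3

no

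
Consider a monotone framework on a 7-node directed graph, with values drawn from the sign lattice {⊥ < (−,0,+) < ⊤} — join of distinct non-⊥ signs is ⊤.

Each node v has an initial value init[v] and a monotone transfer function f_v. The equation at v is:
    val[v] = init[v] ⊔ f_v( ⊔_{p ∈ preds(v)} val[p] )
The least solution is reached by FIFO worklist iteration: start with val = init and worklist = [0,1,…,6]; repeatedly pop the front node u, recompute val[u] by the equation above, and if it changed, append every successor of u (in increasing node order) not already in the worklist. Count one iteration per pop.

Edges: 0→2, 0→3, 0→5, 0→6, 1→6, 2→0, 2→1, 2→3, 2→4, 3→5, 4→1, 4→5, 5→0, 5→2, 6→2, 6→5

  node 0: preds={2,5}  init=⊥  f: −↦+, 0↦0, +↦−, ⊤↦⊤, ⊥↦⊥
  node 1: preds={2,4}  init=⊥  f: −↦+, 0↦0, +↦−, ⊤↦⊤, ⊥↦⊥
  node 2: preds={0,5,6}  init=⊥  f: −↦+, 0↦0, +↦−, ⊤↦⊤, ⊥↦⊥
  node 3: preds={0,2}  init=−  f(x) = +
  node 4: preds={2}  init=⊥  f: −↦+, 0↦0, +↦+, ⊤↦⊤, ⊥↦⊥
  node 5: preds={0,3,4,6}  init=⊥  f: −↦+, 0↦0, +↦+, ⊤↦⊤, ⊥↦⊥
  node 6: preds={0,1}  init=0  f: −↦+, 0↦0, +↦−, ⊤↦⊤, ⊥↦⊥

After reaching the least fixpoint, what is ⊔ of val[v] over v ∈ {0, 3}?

Worklist (20 pops):
  #1 pop 0: in=⊥ → ⊥ (no change)
  #2 pop 1: in=⊥ → ⊥ (no change)
  #3 pop 2: in=0 → 0 (was ⊥); enqueue [0,1]
  #4 pop 3: in=0 → ⊤ (was −); enqueue []
  #5 pop 4: in=0 → 0 (was ⊥); enqueue []
  #6 pop 5: in=⊤ → ⊤ (was ⊥); enqueue [2]
  #7 pop 6: in=⊥ → 0 (no change)
  #8 pop 0: in=⊤ → ⊤ (was ⊥); enqueue [3,5,6]
  #9 pop 1: in=0 → 0 (was ⊥); enqueue []
  #10 pop 2: in=⊤ → ⊤ (was 0); enqueue [0,1,4]
  #11 pop 3: in=⊤ → ⊤ (no change)
  #12 pop 5: in=⊤ → ⊤ (no change)
  #13 pop 6: in=⊤ → ⊤ (was 0); enqueue [2,5]
  #14 pop 0: in=⊤ → ⊤ (no change)
  #15 pop 1: in=⊤ → ⊤ (was 0); enqueue [6]
  #16 pop 4: in=⊤ → ⊤ (was 0); enqueue [1]
  #17 pop 2: in=⊤ → ⊤ (no change)
  #18 pop 5: in=⊤ → ⊤ (no change)
  #19 pop 6: in=⊤ → ⊤ (no change)
  #20 pop 1: in=⊤ → ⊤ (no change)

Fixpoint:
  val[0] = ⊤
  val[1] = ⊤
  val[2] = ⊤
  val[3] = ⊤
  val[4] = ⊤
  val[5] = ⊤
  val[6] = ⊤

⊤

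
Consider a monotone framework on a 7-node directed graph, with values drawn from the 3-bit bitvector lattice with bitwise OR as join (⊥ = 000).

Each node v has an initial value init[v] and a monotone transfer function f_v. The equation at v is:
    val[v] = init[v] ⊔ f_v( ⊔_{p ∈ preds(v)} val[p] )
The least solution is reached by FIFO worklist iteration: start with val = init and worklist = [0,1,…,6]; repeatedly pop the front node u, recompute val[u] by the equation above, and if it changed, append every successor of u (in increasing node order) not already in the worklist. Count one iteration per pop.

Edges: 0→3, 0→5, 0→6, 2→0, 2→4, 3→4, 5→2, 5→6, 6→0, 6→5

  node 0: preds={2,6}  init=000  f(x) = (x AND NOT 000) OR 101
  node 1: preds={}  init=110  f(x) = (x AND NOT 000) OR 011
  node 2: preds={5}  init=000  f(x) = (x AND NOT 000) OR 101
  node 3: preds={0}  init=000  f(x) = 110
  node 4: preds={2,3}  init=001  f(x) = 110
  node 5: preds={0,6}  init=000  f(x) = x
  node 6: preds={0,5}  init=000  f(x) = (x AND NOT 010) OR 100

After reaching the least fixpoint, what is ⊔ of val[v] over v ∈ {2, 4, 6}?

111

Iteration log — 10 steps:
  step 1. node 0  ⊔preds=000  new=101  old=000  +wl: 
  step 2. node 1  ⊔preds=000  new=111  old=110  +wl: 
  step 3. node 2  ⊔preds=000  new=101  old=000  +wl: 0
  step 4. node 3  ⊔preds=101  new=110  old=000  +wl: 
  step 5. node 4  ⊔preds=111  new=111  old=001  +wl: 
  step 6. node 5  ⊔preds=101  new=101  old=000  +wl: 2
  step 7. node 6  ⊔preds=101  new=101  old=000  +wl: 5
  step 8. node 0  ⊔preds=101  new=101  stable
  step 9. node 2  ⊔preds=101  new=101  stable
  step 10. node 5  ⊔preds=101  new=101  stable

Least fixpoint reached:
  node 0: 101
  node 1: 111
  node 2: 101
  node 3: 110
  node 4: 111
  node 5: 101
  node 6: 101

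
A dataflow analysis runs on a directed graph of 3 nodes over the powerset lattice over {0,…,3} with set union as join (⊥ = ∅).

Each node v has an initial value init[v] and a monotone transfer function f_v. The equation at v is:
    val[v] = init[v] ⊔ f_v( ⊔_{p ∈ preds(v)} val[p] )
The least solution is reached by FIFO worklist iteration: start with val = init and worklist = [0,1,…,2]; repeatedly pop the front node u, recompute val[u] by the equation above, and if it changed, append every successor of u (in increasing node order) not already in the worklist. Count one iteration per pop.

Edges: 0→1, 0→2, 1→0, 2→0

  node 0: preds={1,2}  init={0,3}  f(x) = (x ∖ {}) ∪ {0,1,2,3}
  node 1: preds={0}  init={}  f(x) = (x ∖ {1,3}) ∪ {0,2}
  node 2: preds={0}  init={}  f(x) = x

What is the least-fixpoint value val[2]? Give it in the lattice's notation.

Worklist (4 pops):
  #1 pop 0: in={} → {0,1,2,3} (was {0,3}); enqueue []
  #2 pop 1: in={0,1,2,3} → {0,2} (was {}); enqueue [0]
  #3 pop 2: in={0,1,2,3} → {0,1,2,3} (was {}); enqueue []
  #4 pop 0: in={0,1,2,3} → {0,1,2,3} (no change)

Fixpoint:
  val[0] = {0,1,2,3}
  val[1] = {0,2}
  val[2] = {0,1,2,3}

{0,1,2,3}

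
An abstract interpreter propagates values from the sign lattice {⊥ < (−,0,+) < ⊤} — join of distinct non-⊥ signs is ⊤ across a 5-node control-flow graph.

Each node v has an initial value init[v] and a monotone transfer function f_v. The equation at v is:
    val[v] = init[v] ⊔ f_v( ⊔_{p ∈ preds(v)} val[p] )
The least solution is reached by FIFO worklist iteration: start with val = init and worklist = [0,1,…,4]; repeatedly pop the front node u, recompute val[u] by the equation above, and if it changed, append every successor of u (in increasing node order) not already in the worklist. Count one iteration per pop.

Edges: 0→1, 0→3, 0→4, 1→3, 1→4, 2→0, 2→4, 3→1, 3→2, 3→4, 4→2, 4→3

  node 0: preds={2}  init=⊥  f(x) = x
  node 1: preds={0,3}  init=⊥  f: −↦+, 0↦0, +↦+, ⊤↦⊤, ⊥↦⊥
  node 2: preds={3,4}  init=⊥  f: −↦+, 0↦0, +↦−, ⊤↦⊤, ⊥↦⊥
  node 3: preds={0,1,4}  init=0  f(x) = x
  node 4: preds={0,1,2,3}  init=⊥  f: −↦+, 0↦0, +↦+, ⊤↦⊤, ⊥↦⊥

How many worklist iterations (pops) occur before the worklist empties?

10

Trace (10 dequeues):
  [1] u=0 | in ⊥ | out ⊥ | ==
  [2] u=1 | in 0 | out 0 | prev ⊥ | push {}
  [3] u=2 | in 0 | out 0 | prev ⊥ | push {0}
  [4] u=3 | in 0 | out 0 | ==
  [5] u=4 | in 0 | out 0 | prev ⊥ | push {2,3}
  [6] u=0 | in 0 | out 0 | prev ⊥ | push {1,4}
  [7] u=2 | in 0 | out 0 | ==
  [8] u=3 | in 0 | out 0 | ==
  [9] u=1 | in 0 | out 0 | ==
  [10] u=4 | in 0 | out 0 | ==

Converged values:
  [0] 0
  [1] 0
  [2] 0
  [3] 0
  [4] 0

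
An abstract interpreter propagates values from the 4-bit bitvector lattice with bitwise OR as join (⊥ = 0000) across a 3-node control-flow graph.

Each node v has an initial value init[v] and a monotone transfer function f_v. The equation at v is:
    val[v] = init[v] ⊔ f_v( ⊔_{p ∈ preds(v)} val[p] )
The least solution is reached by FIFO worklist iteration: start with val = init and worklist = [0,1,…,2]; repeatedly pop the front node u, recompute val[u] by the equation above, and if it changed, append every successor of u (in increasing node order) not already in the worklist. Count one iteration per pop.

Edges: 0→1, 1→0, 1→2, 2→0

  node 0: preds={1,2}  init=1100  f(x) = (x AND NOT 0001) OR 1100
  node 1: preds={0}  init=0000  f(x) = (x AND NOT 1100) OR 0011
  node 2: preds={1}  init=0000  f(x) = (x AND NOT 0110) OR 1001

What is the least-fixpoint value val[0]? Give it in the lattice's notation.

Trace (5 dequeues):
  [1] u=0 | in 0000 | out 1100 | ==
  [2] u=1 | in 1100 | out 0011 | prev 0000 | push {0}
  [3] u=2 | in 0011 | out 1001 | prev 0000 | push {}
  [4] u=0 | in 1011 | out 1110 | prev 1100 | push {1}
  [5] u=1 | in 1110 | out 0011 | ==

Converged values:
  [0] 1110
  [1] 0011
  [2] 1001

1110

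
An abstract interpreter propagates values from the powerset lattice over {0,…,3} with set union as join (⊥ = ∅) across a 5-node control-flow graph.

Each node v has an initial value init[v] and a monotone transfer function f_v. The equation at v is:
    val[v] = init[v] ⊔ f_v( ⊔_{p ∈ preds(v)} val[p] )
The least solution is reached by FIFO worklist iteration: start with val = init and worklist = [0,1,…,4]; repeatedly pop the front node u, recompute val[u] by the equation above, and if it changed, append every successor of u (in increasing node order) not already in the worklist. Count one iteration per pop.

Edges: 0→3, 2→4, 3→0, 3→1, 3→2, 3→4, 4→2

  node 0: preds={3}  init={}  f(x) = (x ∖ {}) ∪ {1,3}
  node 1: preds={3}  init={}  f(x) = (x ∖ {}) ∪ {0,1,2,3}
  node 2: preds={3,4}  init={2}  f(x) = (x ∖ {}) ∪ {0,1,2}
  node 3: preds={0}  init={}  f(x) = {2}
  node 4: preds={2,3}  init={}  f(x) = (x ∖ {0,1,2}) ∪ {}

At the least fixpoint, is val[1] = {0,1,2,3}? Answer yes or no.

Trace (9 dequeues):
  [1] u=0 | in {} | out {1,3} | prev {} | push {}
  [2] u=1 | in {} | out {0,1,2,3} | prev {} | push {}
  [3] u=2 | in {} | out {0,1,2} | prev {2} | push {}
  [4] u=3 | in {1,3} | out {2} | prev {} | push {0,1,2}
  [5] u=4 | in {0,1,2} | out {} | ==
  [6] u=0 | in {2} | out {1,2,3} | prev {1,3} | push {3}
  [7] u=1 | in {2} | out {0,1,2,3} | ==
  [8] u=2 | in {2} | out {0,1,2} | ==
  [9] u=3 | in {1,2,3} | out {2} | ==

Converged values:
  [0] {1,2,3}
  [1] {0,1,2,3}
  [2] {0,1,2}
  [3] {2}
  [4] {}

yes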